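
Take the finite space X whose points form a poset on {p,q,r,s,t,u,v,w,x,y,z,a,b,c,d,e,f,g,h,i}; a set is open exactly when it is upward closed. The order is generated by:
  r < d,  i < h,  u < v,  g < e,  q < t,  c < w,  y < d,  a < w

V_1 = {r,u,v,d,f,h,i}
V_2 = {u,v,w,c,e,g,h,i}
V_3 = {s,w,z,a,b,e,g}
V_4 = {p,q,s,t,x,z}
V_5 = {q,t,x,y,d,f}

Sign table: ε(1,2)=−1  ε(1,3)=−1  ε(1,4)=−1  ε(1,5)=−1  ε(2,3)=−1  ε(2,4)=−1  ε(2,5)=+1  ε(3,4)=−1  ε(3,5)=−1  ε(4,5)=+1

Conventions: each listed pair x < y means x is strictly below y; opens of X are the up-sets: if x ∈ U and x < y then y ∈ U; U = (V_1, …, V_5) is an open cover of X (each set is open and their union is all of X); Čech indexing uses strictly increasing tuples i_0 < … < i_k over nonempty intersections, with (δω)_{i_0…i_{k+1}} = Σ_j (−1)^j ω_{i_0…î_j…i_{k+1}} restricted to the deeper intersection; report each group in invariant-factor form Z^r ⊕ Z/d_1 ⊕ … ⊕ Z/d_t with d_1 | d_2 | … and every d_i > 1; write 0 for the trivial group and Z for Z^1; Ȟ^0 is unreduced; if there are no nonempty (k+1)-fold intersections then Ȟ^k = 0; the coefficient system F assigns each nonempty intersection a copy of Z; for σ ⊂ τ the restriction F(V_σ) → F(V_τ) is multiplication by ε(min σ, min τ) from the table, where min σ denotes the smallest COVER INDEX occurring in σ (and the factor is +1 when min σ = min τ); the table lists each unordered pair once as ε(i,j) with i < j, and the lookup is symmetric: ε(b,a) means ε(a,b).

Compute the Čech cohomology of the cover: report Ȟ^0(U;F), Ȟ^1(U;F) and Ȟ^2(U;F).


nonempty overlaps:
  V12={u,v,h,i} V15={d,f} V23={w,e,g} V34={s,z} V45={q,t,x}
C dims 5,5; δ0: rk 4, SNF 1^4
degree 0: 5−4−0 = 1 → Ȟ^0 ≅ Z
degree 1: 5−0−4 = 1 → Ȟ^1 ≅ Z
degree 2: 0−0−0 = 0 → Ȟ^2 ≅ 0

Ȟ^0(U;F) ≅ Z; Ȟ^1(U;F) ≅ Z; Ȟ^2(U;F) ≅ 0


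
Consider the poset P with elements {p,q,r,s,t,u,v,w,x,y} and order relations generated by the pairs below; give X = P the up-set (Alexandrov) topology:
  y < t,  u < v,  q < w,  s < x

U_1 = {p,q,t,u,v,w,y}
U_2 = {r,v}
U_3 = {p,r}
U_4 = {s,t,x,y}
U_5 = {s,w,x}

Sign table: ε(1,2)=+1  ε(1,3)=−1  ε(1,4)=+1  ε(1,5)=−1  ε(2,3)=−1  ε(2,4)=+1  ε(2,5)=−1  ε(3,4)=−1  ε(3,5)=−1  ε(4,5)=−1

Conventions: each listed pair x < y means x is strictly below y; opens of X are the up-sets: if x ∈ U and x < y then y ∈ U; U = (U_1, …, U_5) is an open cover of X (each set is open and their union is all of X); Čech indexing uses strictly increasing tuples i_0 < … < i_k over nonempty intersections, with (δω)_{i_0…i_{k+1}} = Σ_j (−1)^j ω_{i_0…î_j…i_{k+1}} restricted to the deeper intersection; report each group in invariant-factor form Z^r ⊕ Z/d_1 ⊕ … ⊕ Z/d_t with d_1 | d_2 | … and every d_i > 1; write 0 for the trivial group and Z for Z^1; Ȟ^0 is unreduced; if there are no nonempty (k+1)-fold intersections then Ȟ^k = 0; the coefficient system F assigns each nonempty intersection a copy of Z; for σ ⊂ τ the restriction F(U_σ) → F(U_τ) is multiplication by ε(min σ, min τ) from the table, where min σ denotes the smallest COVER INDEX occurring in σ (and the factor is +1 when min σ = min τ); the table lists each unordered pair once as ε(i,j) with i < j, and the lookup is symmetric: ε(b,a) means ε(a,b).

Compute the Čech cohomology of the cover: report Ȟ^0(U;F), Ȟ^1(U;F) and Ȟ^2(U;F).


nerve simplices:
  U12={v} U13={p} U14={t,y} U15={w} U23={r} U45={s,x}
C dims 5,6; δ0: rk 4, SNF 1^4
degree 0: 5−4−0 = 1 → Ȟ^0 ≅ Z
degree 1: 6−0−4 = 2 → Ȟ^1 ≅ Z^2
degree 2: 0−0−0 = 0 → Ȟ^2 ≅ 0

Ȟ^0 ≅ Z, Ȟ^1 ≅ Z^2, Ȟ^2 ≅ 0


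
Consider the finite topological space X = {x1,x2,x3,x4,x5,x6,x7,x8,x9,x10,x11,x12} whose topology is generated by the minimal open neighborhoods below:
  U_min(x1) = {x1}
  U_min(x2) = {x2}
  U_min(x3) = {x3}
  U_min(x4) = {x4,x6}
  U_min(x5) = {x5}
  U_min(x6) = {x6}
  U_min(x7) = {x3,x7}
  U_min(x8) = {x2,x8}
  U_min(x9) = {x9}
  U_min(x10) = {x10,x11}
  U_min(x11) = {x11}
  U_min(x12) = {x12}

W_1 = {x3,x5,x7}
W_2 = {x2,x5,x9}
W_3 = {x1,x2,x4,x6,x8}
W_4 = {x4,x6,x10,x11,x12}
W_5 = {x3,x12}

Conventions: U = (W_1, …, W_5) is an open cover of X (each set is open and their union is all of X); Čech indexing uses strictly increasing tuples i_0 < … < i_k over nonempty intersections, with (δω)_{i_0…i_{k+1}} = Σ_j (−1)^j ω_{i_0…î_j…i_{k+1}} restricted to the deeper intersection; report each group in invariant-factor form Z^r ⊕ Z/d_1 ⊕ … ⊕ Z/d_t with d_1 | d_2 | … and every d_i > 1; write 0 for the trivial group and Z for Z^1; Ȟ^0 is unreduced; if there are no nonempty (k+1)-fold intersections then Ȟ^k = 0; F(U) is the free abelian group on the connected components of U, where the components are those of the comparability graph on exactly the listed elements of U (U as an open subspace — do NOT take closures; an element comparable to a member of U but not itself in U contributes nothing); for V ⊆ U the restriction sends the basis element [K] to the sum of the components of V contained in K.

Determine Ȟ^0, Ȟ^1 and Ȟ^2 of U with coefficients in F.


Ȟ^0 ≅ Z^8, Ȟ^1 ≅ 0, Ȟ^2 ≅ 0

cover nerve:
  W12={x5} W15={x3} W23={x2} W34={x4,x6} W45={x12}
components per intersection:
  W1: {x3,x7} {x5}
  W2: {x2} {x5} {x9}
  W3: {x1} {x2,x8} {x4,x6}
  W4: {x4,x6} {x10,x11} {x12}
  W5: {x3} {x12}
  W12: {x5}
  W15: {x3}
  W23: {x2}
  W34: {x4,x6}
  W45: {x12}
C dims 13,5; δ0: rk 5, SNF 1^5
Ȟ^0: (13−5)−0=8 ⇒ Z^8
Ȟ^1: (5−0)−5=0 ⇒ 0
Ȟ^2: (0−0)−0=0 ⇒ 0


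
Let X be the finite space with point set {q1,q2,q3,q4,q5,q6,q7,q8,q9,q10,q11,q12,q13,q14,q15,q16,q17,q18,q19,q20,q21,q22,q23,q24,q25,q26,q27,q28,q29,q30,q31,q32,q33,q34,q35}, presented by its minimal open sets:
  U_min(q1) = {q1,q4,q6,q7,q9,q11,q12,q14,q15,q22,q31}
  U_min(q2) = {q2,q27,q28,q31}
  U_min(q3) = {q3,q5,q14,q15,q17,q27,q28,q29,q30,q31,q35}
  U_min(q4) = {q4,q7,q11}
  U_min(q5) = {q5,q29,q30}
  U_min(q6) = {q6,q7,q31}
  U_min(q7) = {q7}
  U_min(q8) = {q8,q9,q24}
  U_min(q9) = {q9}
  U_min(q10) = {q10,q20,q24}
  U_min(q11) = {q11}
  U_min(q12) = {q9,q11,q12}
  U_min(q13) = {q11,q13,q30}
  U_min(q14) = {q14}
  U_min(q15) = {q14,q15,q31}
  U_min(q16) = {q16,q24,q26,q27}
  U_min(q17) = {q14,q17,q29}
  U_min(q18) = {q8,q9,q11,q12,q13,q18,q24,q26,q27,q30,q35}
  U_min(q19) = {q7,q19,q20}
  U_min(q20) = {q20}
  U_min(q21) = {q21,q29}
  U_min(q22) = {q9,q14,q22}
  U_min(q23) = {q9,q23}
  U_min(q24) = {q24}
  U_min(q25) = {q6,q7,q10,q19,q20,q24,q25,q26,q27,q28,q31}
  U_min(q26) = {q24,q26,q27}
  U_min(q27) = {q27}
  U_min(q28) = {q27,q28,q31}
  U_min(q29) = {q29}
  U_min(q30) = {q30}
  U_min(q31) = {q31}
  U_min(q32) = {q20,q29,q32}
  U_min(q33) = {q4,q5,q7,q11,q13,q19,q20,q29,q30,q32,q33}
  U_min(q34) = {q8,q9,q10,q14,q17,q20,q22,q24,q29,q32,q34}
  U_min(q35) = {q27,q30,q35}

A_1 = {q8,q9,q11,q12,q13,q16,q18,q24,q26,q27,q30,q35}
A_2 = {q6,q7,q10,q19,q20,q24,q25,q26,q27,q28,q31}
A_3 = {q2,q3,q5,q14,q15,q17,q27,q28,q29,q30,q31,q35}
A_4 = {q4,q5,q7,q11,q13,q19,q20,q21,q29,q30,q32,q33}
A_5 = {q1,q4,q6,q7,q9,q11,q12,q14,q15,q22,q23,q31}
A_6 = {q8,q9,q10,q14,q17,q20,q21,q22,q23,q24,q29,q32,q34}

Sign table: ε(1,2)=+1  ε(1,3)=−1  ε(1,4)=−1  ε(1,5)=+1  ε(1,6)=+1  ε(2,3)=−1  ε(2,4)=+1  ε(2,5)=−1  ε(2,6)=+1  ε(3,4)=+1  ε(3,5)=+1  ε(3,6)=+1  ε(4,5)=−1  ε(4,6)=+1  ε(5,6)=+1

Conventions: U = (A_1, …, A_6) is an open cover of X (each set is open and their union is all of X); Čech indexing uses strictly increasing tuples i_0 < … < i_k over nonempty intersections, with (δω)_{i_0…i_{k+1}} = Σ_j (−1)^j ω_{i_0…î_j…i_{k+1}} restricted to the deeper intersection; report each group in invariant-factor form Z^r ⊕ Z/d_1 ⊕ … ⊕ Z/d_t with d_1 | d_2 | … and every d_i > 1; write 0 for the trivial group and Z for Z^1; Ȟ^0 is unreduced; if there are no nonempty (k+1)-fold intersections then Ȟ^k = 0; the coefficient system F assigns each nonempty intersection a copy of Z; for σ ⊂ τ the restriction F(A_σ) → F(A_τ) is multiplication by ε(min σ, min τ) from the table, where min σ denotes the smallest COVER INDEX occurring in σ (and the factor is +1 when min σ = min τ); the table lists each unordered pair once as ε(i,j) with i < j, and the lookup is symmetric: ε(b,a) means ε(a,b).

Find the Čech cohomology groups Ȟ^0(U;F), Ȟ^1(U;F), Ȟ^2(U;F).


nerve simplices:
  A12={q24,q26,q27} A13={q27,q30,q35} A14={q11,q13,q30} A15={q9,q11,q12} A16={q8,q9,q24} A23={q27,q28,q31} A24={q7,q19,q20} A25={q6,q7,q31} A26={q10,q20,q24} A34={q5,q29,q30} A35={q14,q15,q31} A36={q14,q17,q29} A45={q4,q7,q11} A46={q20,q21,q29,q32} A56={q9,q14,q22,q23}
  A123={q27} A126={q24} A134={q30} A145={q11} A156={q9} A235={q31} A245={q7} A246={q20} A346={q29} A356={q14}
C dims 6,15,10; δ0: rk 6, SNF 1^5·2; δ1: rk 9, SNF 1^9
degree 0: 6−6−0 = 0 → Ȟ^0 ≅ 0
degree 1: 15−9−6 = 0 plus torsion [2] → Ȟ^1 ≅ Z/2
degree 2: 10−0−9 = 1 → Ȟ^2 ≅ Z

Ȟ^0(U;F) ≅ 0; Ȟ^1(U;F) ≅ Z/2; Ȟ^2(U;F) ≅ Z


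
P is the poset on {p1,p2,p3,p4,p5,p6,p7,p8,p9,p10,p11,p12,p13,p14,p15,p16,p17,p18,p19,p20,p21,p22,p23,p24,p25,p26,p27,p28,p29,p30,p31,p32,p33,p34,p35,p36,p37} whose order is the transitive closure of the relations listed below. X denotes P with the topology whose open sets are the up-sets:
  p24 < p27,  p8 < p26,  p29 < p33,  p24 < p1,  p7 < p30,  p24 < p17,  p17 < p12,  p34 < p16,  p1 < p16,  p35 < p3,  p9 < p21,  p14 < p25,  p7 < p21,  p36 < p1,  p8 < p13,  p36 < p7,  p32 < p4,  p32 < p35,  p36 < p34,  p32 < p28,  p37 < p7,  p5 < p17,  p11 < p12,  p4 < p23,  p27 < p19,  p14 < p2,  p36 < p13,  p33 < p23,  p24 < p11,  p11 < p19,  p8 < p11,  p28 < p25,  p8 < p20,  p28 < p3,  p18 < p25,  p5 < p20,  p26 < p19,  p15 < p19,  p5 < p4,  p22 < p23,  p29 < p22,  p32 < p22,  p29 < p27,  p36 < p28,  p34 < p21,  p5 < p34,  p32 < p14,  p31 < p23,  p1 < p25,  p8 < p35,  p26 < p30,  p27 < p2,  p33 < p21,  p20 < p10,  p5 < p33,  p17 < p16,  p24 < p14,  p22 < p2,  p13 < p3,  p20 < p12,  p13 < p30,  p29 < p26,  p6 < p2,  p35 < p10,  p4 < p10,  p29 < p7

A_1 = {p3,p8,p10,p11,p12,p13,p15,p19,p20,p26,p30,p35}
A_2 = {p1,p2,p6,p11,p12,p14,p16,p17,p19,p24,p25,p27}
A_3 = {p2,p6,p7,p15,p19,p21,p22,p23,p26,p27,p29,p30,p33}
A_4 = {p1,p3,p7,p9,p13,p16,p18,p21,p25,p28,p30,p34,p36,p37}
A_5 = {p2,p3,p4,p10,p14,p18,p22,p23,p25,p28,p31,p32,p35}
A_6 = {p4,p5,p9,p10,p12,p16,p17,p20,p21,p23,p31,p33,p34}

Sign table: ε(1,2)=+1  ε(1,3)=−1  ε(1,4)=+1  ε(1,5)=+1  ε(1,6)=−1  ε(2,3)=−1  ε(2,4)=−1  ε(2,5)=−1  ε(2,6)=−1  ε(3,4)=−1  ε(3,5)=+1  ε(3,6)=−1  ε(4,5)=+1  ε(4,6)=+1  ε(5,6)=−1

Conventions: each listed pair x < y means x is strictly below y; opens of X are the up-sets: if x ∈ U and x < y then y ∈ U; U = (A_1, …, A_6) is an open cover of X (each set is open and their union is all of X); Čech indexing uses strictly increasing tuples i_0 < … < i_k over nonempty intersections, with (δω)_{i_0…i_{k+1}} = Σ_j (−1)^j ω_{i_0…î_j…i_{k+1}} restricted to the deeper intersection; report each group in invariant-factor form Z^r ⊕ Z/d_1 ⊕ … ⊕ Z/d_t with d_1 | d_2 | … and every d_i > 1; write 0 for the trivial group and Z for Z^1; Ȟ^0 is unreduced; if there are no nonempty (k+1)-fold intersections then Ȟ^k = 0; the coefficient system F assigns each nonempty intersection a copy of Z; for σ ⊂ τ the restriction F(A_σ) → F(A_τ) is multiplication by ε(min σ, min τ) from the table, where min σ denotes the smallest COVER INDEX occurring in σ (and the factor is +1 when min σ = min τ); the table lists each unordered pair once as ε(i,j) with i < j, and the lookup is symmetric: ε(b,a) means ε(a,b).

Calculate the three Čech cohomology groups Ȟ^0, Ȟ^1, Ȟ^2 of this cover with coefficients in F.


nerve of the cover:
  A12={p11,p12,p19} A13={p15,p19,p26,p30} A14={p3,p13,p30} A15={p3,p10,p35} A16={p10,p12,p20} A23={p2,p6,p19,p27} A24={p1,p16,p25} A25={p2,p14,p25} A26={p12,p16,p17} A34={p7,p21,p30} A35={p2,p22,p23} A36={p21,p23,p33} A45={p3,p18,p25,p28} A46={p9,p16,p21,p34} A56={p4,p10,p23,p31}
  A123={p19} A126={p12} A134={p30} A145={p3} A156={p10} A235={p2} A245={p25} A246={p16} A346={p21} A356={p23}
C dims 6,15,10; δ0: rk 6, SNF 1^5·2; δ1: rk 9, SNF 1^9
Ȟ^0 = (6 − 6) − 0 = 0, so Ȟ^0 ≅ 0
Ȟ^1 = (15 − 9) − 6 = 0 plus torsion [2], so Ȟ^1 ≅ Z/2
Ȟ^2 = (10 − 0) − 9 = 1, so Ȟ^2 ≅ Z

Ȟ^0 ≅ 0, Ȟ^1 ≅ Z/2 and Ȟ^2 ≅ Z


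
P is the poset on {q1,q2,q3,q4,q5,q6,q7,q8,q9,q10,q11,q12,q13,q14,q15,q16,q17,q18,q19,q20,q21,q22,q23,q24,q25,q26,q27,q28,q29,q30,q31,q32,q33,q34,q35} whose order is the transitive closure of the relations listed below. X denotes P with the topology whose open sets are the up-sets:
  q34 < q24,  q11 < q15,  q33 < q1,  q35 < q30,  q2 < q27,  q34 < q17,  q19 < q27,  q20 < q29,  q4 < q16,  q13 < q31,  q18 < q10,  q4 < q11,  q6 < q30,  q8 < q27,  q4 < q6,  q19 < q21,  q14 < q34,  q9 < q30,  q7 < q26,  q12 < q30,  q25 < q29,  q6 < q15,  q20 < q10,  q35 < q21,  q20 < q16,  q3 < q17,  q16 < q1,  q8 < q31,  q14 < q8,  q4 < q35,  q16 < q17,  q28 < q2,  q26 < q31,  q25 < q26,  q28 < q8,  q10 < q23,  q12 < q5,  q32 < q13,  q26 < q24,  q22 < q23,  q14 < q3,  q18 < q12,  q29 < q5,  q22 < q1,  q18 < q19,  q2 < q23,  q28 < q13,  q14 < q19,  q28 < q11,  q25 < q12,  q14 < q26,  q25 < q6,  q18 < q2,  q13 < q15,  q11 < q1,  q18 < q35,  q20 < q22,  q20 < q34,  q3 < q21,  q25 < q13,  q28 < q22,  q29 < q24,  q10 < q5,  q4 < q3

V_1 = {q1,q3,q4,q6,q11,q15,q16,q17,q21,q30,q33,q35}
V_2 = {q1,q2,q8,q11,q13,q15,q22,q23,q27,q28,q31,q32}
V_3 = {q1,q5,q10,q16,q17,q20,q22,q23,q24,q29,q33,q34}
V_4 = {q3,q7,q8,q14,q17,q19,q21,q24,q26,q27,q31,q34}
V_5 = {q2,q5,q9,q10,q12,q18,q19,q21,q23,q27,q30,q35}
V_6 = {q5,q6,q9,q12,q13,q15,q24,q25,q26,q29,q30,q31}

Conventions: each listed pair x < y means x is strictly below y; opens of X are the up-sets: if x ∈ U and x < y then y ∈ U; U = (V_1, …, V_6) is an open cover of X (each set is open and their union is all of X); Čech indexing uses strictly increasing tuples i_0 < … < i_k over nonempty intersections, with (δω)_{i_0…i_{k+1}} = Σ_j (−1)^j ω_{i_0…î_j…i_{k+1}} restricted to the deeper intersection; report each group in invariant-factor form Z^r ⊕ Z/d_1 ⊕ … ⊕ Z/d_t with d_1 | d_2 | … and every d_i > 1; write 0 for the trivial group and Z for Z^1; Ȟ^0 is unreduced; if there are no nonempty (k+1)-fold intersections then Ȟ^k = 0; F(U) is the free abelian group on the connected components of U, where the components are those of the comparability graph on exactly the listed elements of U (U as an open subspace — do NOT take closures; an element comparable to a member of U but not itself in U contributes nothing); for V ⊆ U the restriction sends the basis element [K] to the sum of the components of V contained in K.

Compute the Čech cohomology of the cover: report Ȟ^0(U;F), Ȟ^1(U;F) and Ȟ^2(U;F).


cover nerve:
  V12={q1,q11,q15} V13={q1,q16,q17,q33} V14={q3,q17,q21} V15={q21,q30,q35} V16={q6,q15,q30} V23={q1,q22,q23} V24={q8,q27,q31} V25={q2,q23,q27} V26={q13,q15,q31} V34={q17,q24,q34} V35={q5,q10,q23} V36={q5,q24,q29} V45={q19,q21,q27} V46={q24,q26,q31} V56={q5,q9,q12,q30}
  V123={q1} V126={q15} V134={q17} V145={q21} V156={q30} V235={q23} V245={q27} V246={q31} V346={q24} V356={q5}
components per intersection:
  V1: {q1,q3,q4,q6,q11,q15,q16,q17,q21,q30,q33,q35}
  V2: {q1,q2,q8,q11,q13,q15,q22,q23,q27,q28,q31,q32}
  V3: {q1,q5,q10,q16,q17,q20,q22,q23,q24,q29,q33,q34}
  V4: {q3,q7,q8,q14,q17,q19,q21,q24,q26,q27,q31,q34}
  V5: {q2,q5,q9,q10,q12,q18,q19,q21,q23,q27,q30,q35}
  V6: {q5,q6,q9,q12,q13,q15,q24,q25,q26,q29,q30,q31}
  V12: {q1,q11,q15}
  V13: {q1,q16,q17,q33}
  V14: {q3,q17,q21}
  V15: {q21,q30,q35}
  V16: {q6,q15,q30}
  V23: {q1,q22,q23}
  V24: {q8,q27,q31}
  V25: {q2,q23,q27}
  V26: {q13,q15,q31}
  V34: {q17,q24,q34}
  V35: {q5,q10,q23}
  V36: {q5,q24,q29}
  V45: {q19,q21,q27}
  V46: {q24,q26,q31}
  V56: {q5,q9,q12,q30}
  V123: {q1}
  V126: {q15}
  V134: {q17}
  V145: {q21}
  V156: {q30}
  V235: {q23}
  V245: {q27}
  V246: {q31}
  V346: {q24}
  V356: {q5}
C dims 6,15,10; δ0: rk 5, SNF 1^5; δ1: rk 10, SNF 1^9·2
Ȟ^0: (6−5)−0=1 ⇒ Z
Ȟ^1: (15−10)−5=0 ⇒ 0
Ȟ^2: (10−0)−10=0 plus torsion [2] ⇒ Z/2

Ȟ^0(U;F) ≅ Z, Ȟ^1(U;F) ≅ 0 and Ȟ^2(U;F) ≅ Z/2


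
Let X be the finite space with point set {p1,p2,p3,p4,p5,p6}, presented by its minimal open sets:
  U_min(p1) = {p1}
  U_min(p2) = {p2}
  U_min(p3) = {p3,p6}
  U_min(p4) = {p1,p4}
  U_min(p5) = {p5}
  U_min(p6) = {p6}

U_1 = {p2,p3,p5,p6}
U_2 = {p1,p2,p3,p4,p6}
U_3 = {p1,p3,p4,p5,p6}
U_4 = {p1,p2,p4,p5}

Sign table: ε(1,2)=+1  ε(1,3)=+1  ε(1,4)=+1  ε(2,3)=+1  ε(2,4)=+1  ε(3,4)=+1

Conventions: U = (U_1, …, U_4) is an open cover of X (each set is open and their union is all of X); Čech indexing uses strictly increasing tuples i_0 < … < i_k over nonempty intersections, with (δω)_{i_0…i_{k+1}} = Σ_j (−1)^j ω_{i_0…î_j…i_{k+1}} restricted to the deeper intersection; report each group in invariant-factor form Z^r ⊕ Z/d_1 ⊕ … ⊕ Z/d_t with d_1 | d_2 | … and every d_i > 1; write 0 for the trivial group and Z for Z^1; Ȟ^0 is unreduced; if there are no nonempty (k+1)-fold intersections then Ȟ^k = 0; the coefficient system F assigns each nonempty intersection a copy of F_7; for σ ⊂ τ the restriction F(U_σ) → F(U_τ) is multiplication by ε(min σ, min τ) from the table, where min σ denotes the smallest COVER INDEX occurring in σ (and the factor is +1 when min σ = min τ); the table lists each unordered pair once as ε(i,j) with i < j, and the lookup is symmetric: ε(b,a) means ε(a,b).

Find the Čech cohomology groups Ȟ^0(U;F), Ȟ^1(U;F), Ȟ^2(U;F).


Ȟ^0 = Z/7,  Ȟ^1 = 0,  Ȟ^2 = Z/7

nerve simplices:
  U12={p2,p3,p6} U13={p3,p5,p6} U14={p2,p5} U23={p1,p3,p4,p6} U24={p1,p2,p4} U34={p1,p4,p5}
  U123={p3,p6} U124={p2} U134={p5} U234={p1,p4}
C dims 4,6,4; δ0: rk_F7 3; δ1: rk_F7 3
degree 0: 4−3−0 = 1 → Ȟ^0 ≅ Z/7
degree 1: 6−3−3 = 0 → Ȟ^1 ≅ 0
degree 2: 4−0−3 = 1 → Ȟ^2 ≅ Z/7


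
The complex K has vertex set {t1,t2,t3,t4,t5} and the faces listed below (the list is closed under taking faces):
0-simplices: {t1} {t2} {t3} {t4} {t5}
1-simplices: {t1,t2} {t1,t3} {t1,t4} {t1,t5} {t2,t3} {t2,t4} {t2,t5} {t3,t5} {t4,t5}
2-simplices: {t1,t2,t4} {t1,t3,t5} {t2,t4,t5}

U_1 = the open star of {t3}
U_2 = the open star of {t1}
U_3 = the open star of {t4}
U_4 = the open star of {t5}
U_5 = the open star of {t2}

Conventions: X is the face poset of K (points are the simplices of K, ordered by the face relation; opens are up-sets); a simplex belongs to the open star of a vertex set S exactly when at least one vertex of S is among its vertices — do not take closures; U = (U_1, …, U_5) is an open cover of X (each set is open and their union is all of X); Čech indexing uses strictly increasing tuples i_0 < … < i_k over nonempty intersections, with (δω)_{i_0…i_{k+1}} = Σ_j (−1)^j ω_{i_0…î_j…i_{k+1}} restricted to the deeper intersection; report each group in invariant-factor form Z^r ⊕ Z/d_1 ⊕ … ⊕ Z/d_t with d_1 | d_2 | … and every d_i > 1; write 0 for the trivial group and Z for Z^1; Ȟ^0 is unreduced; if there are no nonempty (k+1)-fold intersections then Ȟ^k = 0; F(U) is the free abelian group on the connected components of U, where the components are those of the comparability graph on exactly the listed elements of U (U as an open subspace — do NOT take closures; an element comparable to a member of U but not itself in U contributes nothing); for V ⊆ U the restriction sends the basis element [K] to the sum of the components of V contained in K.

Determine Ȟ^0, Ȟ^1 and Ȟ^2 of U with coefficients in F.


nonempty overlaps:
  U1={{t3},{t1,t3},{t2,t3},{t3,t5},{t1,t3,t5}} U2={{t1},{t1,t2},{t1,t3},{t1,t4},{t1,t5},{t1,t2,t4},{t1,t3,t5}} U3={{t4},{t1,t4},{t2,t4},{t4,t5},{t1,t2,t4},{t2,t4,t5}} U4={{t5},{t1,t5},{t2,t5},{t3,t5},{t4,t5},{t1,t3,t5},{t2,t4,t5}} U5={{t2},{t1,t2},{t2,t3},{t2,t4},{t2,t5},{t1,t2,t4},{t2,t4,t5}}
  U12={{t1,t3},{t1,t3,t5}} U14={{t3,t5},{t1,t3,t5}} U15={{t2,t3}} U23={{t1,t4},{t1,t2,t4}} U24={{t1,t5},{t1,t3,t5}} U25={{t1,t2},{t1,t2,t4}} U34={{t4,t5},{t2,t4,t5}} U35={{t2,t4},{t1,t2,t4},{t2,t4,t5}} U45={{t2,t5},{t2,t4,t5}}
  U124={{t1,t3,t5}} U235={{t1,t2,t4}} U345={{t2,t4,t5}}
components per intersection:
  U1: {{t3},{t1,t3},{t2,t3},{t3,t5},{t1,t3,t5}}
  U2: {{t1},{t1,t2},{t1,t3},{t1,t4},{t1,t5},{t1,t2,t4},{t1,t3,t5}}
  U3: {{t4},{t1,t4},{t2,t4},{t4,t5},{t1,t2,t4},{t2,t4,t5}}
  U4: {{t5},{t1,t5},{t2,t5},{t3,t5},{t4,t5},{t1,t3,t5},{t2,t4,t5}}
  U5: {{t2},{t1,t2},{t2,t3},{t2,t4},{t2,t5},{t1,t2,t4},{t2,t4,t5}}
  U12: {{t1,t3},{t1,t3,t5}}
  U14: {{t3,t5},{t1,t3,t5}}
  U15: {{t2,t3}}
  U23: {{t1,t4},{t1,t2,t4}}
  U24: {{t1,t5},{t1,t3,t5}}
  U25: {{t1,t2},{t1,t2,t4}}
  U34: {{t4,t5},{t2,t4,t5}}
  U35: {{t2,t4},{t1,t2,t4},{t2,t4,t5}}
  U45: {{t2,t5},{t2,t4,t5}}
  U124: {{t1,t3,t5}}
  U235: {{t1,t2,t4}}
  U345: {{t2,t4,t5}}
C dims 5,9,3; δ0: rk 4, SNF 1^4; δ1: rk 3, SNF 1^3
degree 0: 5−4−0 = 1 → Ȟ^0 ≅ Z
degree 1: 9−3−4 = 2 → Ȟ^1 ≅ Z^2
degree 2: 3−0−3 = 0 → Ȟ^2 ≅ 0

Ȟ^0 = Z,  Ȟ^1 = Z^2,  Ȟ^2 = 0


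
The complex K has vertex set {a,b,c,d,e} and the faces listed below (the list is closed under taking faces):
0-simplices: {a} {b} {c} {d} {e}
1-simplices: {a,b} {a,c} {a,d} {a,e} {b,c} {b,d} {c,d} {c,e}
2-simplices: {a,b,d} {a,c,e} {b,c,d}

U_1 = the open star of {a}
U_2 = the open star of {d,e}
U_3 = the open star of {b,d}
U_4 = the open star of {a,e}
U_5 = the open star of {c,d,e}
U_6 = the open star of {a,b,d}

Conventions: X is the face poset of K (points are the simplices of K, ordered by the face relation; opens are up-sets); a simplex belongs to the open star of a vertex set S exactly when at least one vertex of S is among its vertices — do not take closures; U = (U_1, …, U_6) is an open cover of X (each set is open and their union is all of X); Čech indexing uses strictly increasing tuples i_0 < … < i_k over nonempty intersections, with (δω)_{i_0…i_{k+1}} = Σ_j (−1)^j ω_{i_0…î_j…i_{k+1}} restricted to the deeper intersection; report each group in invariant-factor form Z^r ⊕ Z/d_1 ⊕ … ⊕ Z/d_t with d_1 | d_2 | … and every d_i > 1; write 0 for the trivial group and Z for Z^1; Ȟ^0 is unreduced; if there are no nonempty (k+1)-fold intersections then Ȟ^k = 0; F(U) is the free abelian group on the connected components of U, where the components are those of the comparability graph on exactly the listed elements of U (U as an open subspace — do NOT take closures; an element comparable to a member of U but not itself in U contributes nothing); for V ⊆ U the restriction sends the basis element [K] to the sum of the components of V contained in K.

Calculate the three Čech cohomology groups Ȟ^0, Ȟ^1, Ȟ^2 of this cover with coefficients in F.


nonempty intersections:
  U1={{a},{a,b},{a,c},{a,d},{a,e},{a,b,d},{a,c,e}} U2={{d},{e},{a,d},{a,e},{b,d},{c,d},{c,e},{a,b,d},{a,c,e},{b,c,d}} U3={{b},{d},{a,b},{a,d},{b,c},{b,d},{c,d},{a,b,d},{b,c,d}} U4={{a},{e},{a,b},{a,c},{a,d},{a,e},{c,e},{a,b,d},{a,c,e}} U5={{c},{d},{e},{a,c},{a,d},{a,e},{b,c},{b,d},{c,d},{c,e},{a,b,d},{a,c,e},{b,c,d}} U6={{a},{b},{d},{a,b},{a,c},{a,d},{a,e},{b,c},{b,d},{c,d},{a,b,d},{a,c,e},{b,c,d}}
  U12={{a,d},{a,e},{a,b,d},{a,c,e}} U13={{a,b},{a,d},{a,b,d}} U14={{a},{a,b},{a,c},{a,d},{a,e},{a,b,d},{a,c,e}} U15={{a,c},{a,d},{a,e},{a,b,d},{a,c,e}} U16={{a},{a,b},{a,c},{a,d},{a,e},{a,b,d},{a,c,e}} U23={{d},{a,d},{b,d},{c,d},{a,b,d},{b,c,d}} U24={{e},{a,d},{a,e},{c,e},{a,b,d},{a,c,e}} U25={{d},{e},{a,d},{a,e},{b,d},{c,d},{c,e},{a,b,d},{a,c,e},{b,c,d}} U26={{d},{a,d},{a,e},{b,d},{c,d},{a,b,d},{a,c,e},{b,c,d}} U34={{a,b},{a,d},{a,b,d}} U35={{d},{a,d},{b,c},{b,d},{c,d},{a,b,d},{b,c,d}} U36={{b},{d},{a,b},{a,d},{b,c},{b,d},{c,d},{a,b,d},{b,c,d}} U45={{e},{a,c},{a,d},{a,e},{c,e},{a,b,d},{a,c,e}} U46={{a},{a,b},{a,c},{a,d},{a,e},{a,b,d},{a,c,e}} U56={{d},{a,c},{a,d},{a,e},{b,c},{b,d},{c,d},{a,b,d},{a,c,e},{b,c,d}}
  U123={{a,d},{a,b,d}} U124={{a,d},{a,e},{a,b,d},{a,c,e}} U125={{a,d},{a,e},{a,b,d},{a,c,e}} U126={{a,d},{a,e},{a,b,d},{a,c,e}} U134={{a,b},{a,d},{a,b,d}} U135={{a,d},{a,b,d}} U136={{a,b},{a,d},{a,b,d}} U145={{a,c},{a,d},{a,e},{a,b,d},{a,c,e}} U146={{a},{a,b},{a,c},{a,d},{a,e},{a,b,d},{a,c,e}} U156={{a,c},{a,d},{a,e},{a,b,d},{a,c,e}} U234={{a,d},{a,b,d}} U235={{d},{a,d},{b,d},{c,d},{a,b,d},{b,c,d}} U236={{d},{a,d},{b,d},{c,d},{a,b,d},{b,c,d}} U245={{e},{a,d},{a,e},{c,e},{a,b,d},{a,c,e}} U246={{a,d},{a,e},{a,b,d},{a,c,e}} U256={{d},{a,d},{a,e},{b,d},{c,d},{a,b,d},{a,c,e},{b,c,d}} U345={{a,d},{a,b,d}} U346={{a,b},{a,d},{a,b,d}} U356={{d},{a,d},{b,c},{b,d},{c,d},{a,b,d},{b,c,d}} U456={{a,c},{a,d},{a,e},{a,b,d},{a,c,e}}
  U1234={{a,d},{a,b,d}} U1235={{a,d},{a,b,d}} U1236={{a,d},{a,b,d}} U1245={{a,d},{a,e},{a,b,d},{a,c,e}} U1246={{a,d},{a,e},{a,b,d},{a,c,e}} U1256={{a,d},{a,e},{a,b,d},{a,c,e}} U1345={{a,d},{a,b,d}} U1346={{a,b},{a,d},{a,b,d}} U1356={{a,d},{a,b,d}} U1456={{a,c},{a,d},{a,e},{a,b,d},{a,c,e}} U2345={{a,d},{a,b,d}} U2346={{a,d},{a,b,d}} U2356={{d},{a,d},{b,d},{c,d},{a,b,d},{b,c,d}} U2456={{a,d},{a,e},{a,b,d},{a,c,e}} U3456={{a,d},{a,b,d}}
  U12345={{a,d},{a,b,d}} U12346={{a,d},{a,b,d}} U12356={{a,d},{a,b,d}} U12456={{a,d},{a,e},{a,b,d},{a,c,e}} U13456={{a,d},{a,b,d}} U23456={{a,d},{a,b,d}}
  U123456={{a,d},{a,b,d}}
components per intersection:
  U1: {{a},{a,b},{a,c},{a,d},{a,e},{a,b,d},{a,c,e}}
  U2: {{d},{a,d},{b,d},{c,d},{a,b,d},{b,c,d}} {{e},{a,e},{c,e},{a,c,e}}
  U3: {{b},{d},{a,b},{a,d},{b,c},{b,d},{c,d},{a,b,d},{b,c,d}}
  U4: {{a},{e},{a,b},{a,c},{a,d},{a,e},{c,e},{a,b,d},{a,c,e}}
  U5: {{c},{d},{e},{a,c},{a,d},{a,e},{b,c},{b,d},{c,d},{c,e},{a,b,d},{a,c,e},{b,c,d}}
  U6: {{a},{b},{d},{a,b},{a,c},{a,d},{a,e},{b,c},{b,d},{c,d},{a,b,d},{a,c,e},{b,c,d}}
  U12: {{a,d},{a,b,d}} {{a,e},{a,c,e}}
  U13: {{a,b},{a,d},{a,b,d}}
  U14: {{a},{a,b},{a,c},{a,d},{a,e},{a,b,d},{a,c,e}}
  U15: {{a,c},{a,e},{a,c,e}} {{a,d},{a,b,d}}
  U16: {{a},{a,b},{a,c},{a,d},{a,e},{a,b,d},{a,c,e}}
  U23: {{d},{a,d},{b,d},{c,d},{a,b,d},{b,c,d}}
  U24: {{e},{a,e},{c,e},{a,c,e}} {{a,d},{a,b,d}}
  U25: {{d},{a,d},{b,d},{c,d},{a,b,d},{b,c,d}} {{e},{a,e},{c,e},{a,c,e}}
  U26: {{d},{a,d},{b,d},{c,d},{a,b,d},{b,c,d}} {{a,e},{a,c,e}}
  U34: {{a,b},{a,d},{a,b,d}}
  U35: {{d},{a,d},{b,c},{b,d},{c,d},{a,b,d},{b,c,d}}
  U36: {{b},{d},{a,b},{a,d},{b,c},{b,d},{c,d},{a,b,d},{b,c,d}}
  U45: {{e},{a,c},{a,e},{c,e},{a,c,e}} {{a,d},{a,b,d}}
  U46: {{a},{a,b},{a,c},{a,d},{a,e},{a,b,d},{a,c,e}}
  U56: {{d},{a,d},{b,c},{b,d},{c,d},{a,b,d},{b,c,d}} {{a,c},{a,e},{a,c,e}}
  U123: {{a,d},{a,b,d}}
  U124: {{a,d},{a,b,d}} {{a,e},{a,c,e}}
  U125: {{a,d},{a,b,d}} {{a,e},{a,c,e}}
  U126: {{a,d},{a,b,d}} {{a,e},{a,c,e}}
  U134: {{a,b},{a,d},{a,b,d}}
  U135: {{a,d},{a,b,d}}
  U136: {{a,b},{a,d},{a,b,d}}
  U145: {{a,c},{a,e},{a,c,e}} {{a,d},{a,b,d}}
  U146: {{a},{a,b},{a,c},{a,d},{a,e},{a,b,d},{a,c,e}}
  U156: {{a,c},{a,e},{a,c,e}} {{a,d},{a,b,d}}
  U234: {{a,d},{a,b,d}}
  U235: {{d},{a,d},{b,d},{c,d},{a,b,d},{b,c,d}}
  U236: {{d},{a,d},{b,d},{c,d},{a,b,d},{b,c,d}}
  U245: {{e},{a,e},{c,e},{a,c,e}} {{a,d},{a,b,d}}
  U246: {{a,d},{a,b,d}} {{a,e},{a,c,e}}
  U256: {{d},{a,d},{b,d},{c,d},{a,b,d},{b,c,d}} {{a,e},{a,c,e}}
  U345: {{a,d},{a,b,d}}
  U346: {{a,b},{a,d},{a,b,d}}
  U356: {{d},{a,d},{b,c},{b,d},{c,d},{a,b,d},{b,c,d}}
  U456: {{a,c},{a,e},{a,c,e}} {{a,d},{a,b,d}}
  U1234: {{a,d},{a,b,d}}
  U1235: {{a,d},{a,b,d}}
  U1236: {{a,d},{a,b,d}}
  U1245: {{a,d},{a,b,d}} {{a,e},{a,c,e}}
  U1246: {{a,d},{a,b,d}} {{a,e},{a,c,e}}
  U1256: {{a,d},{a,b,d}} {{a,e},{a,c,e}}
  U1345: {{a,d},{a,b,d}}
  U1346: {{a,b},{a,d},{a,b,d}}
  U1356: {{a,d},{a,b,d}}
  U1456: {{a,c},{a,e},{a,c,e}} {{a,d},{a,b,d}}
  U2345: {{a,d},{a,b,d}}
  U2346: {{a,d},{a,b,d}}
  U2356: {{d},{a,d},{b,d},{c,d},{a,b,d},{b,c,d}}
  U2456: {{a,d},{a,b,d}} {{a,e},{a,c,e}}
  U3456: {{a,d},{a,b,d}}
  U12345: {{a,d},{a,b,d}}
  U12346: {{a,d},{a,b,d}}
  U12356: {{a,d},{a,b,d}}
  U12456: {{a,d},{a,b,d}} {{a,e},{a,c,e}}
  U13456: {{a,d},{a,b,d}}
  U23456: {{a,d},{a,b,d}}
  U123456: {{a,d},{a,b,d}}
C dims 7,22,29,20; δ0: rk 6, SNF 1^6; δ1: rk 15, SNF 1^15; δ2: rk 14, SNF 1^14
Ȟ^0: (7−6)−0=1 ⇒ Z
Ȟ^1: (22−15)−6=1 ⇒ Z
Ȟ^2: (29−14)−15=0 ⇒ 0

Ȟ^0 = Z; Ȟ^1 = Z; Ȟ^2 = 0


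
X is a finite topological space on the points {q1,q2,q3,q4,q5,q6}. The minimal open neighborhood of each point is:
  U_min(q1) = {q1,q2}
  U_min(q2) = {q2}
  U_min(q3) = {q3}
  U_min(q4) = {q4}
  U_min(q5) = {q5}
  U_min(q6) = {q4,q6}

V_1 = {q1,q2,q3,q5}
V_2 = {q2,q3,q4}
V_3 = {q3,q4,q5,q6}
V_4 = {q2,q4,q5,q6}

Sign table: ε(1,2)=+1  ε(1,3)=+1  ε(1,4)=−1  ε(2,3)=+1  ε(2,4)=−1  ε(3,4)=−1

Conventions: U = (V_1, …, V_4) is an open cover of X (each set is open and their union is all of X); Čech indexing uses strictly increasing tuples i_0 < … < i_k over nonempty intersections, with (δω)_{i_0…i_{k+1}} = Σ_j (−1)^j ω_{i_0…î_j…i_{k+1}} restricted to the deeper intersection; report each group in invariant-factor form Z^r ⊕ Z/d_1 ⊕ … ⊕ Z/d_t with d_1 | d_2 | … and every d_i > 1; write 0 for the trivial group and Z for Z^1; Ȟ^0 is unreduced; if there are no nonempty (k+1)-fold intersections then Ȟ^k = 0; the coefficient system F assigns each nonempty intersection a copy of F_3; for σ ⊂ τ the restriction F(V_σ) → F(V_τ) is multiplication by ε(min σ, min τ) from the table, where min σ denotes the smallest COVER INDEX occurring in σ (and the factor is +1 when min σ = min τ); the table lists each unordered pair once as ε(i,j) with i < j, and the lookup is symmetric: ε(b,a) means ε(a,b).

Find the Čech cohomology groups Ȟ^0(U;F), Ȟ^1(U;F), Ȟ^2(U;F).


Ȟ^0(U;F) ≅ Z/3, Ȟ^1(U;F) ≅ 0 and Ȟ^2(U;F) ≅ Z/3

nerve of the cover:
  V12={q2,q3} V13={q3,q5} V14={q2,q5} V23={q3,q4} V24={q2,q4} V34={q4,q5,q6}
  V123={q3} V124={q2} V134={q5} V234={q4}
C dims 4,6,4; δ0: rk_F3 3; δ1: rk_F3 3
Ȟ^0 = (4 − 3) − 0 = 1, so Ȟ^0 ≅ Z/3
Ȟ^1 = (6 − 3) − 3 = 0, so Ȟ^1 ≅ 0
Ȟ^2 = (4 − 0) − 3 = 1, so Ȟ^2 ≅ Z/3


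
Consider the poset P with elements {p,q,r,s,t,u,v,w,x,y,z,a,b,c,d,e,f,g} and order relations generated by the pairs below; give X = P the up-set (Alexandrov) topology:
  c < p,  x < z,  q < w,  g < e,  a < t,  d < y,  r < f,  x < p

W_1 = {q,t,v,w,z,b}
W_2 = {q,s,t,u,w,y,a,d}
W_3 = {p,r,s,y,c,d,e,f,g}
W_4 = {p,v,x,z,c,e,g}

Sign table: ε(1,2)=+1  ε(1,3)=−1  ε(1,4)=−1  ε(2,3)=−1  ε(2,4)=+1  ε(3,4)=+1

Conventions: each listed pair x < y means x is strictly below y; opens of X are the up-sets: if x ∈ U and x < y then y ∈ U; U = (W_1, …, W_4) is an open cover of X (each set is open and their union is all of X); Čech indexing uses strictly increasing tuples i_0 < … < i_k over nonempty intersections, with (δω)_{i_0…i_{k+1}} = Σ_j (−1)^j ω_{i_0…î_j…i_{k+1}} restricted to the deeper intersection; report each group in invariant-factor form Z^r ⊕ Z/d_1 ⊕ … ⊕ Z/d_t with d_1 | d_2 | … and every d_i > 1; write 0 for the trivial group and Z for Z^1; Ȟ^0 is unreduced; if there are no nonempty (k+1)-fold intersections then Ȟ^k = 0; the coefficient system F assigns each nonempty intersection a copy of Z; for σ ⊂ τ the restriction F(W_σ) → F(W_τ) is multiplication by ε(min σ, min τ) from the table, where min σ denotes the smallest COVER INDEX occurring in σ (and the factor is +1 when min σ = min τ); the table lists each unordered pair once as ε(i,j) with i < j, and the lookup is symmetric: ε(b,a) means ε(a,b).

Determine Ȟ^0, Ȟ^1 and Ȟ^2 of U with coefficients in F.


Ȟ^0(U;F) ≅ Z; Ȟ^1(U;F) ≅ Z; Ȟ^2(U;F) ≅ 0

nonempty overlaps:
  W12={q,t,w} W14={v,z} W23={s,y,d} W34={p,c,e,g}
C dims 4,4; δ0: rk 3, SNF 1^3
degree 0: 4−3−0 = 1 → Ȟ^0 ≅ Z
degree 1: 4−0−3 = 1 → Ȟ^1 ≅ Z
degree 2: 0−0−0 = 0 → Ȟ^2 ≅ 0


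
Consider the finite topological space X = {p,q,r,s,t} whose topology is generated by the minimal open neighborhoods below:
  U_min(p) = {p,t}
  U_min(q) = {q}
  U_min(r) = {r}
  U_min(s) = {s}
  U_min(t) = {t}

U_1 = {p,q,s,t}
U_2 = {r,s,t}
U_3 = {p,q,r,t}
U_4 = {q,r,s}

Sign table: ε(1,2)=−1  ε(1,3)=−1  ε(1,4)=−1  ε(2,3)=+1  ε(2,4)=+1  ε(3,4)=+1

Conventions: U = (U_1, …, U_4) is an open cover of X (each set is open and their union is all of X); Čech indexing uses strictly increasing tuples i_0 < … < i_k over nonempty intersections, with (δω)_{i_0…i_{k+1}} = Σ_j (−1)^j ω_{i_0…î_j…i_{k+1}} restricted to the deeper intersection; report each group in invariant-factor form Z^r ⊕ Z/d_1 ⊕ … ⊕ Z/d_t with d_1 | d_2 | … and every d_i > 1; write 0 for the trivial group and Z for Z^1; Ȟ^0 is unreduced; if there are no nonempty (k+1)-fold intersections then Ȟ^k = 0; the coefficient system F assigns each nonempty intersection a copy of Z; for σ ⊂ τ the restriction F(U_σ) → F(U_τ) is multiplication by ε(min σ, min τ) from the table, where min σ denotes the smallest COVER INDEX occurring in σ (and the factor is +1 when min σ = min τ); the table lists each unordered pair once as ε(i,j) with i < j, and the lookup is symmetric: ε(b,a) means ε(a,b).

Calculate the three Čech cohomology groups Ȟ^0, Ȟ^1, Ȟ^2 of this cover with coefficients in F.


Ȟ^0 = Z; Ȟ^1 = 0; Ȟ^2 = Z

cover nerve:
  U12={s,t} U13={p,q,t} U14={q,s} U23={r,t} U24={r,s} U34={q,r}
  U123={t} U124={s} U134={q} U234={r}
C dims 4,6,4; δ0: rk 3, SNF 1^3; δ1: rk 3, SNF 1^3
Ȟ^0: (4−3)−0=1 ⇒ Z
Ȟ^1: (6−3)−3=0 ⇒ 0
Ȟ^2: (4−0)−3=1 ⇒ Z


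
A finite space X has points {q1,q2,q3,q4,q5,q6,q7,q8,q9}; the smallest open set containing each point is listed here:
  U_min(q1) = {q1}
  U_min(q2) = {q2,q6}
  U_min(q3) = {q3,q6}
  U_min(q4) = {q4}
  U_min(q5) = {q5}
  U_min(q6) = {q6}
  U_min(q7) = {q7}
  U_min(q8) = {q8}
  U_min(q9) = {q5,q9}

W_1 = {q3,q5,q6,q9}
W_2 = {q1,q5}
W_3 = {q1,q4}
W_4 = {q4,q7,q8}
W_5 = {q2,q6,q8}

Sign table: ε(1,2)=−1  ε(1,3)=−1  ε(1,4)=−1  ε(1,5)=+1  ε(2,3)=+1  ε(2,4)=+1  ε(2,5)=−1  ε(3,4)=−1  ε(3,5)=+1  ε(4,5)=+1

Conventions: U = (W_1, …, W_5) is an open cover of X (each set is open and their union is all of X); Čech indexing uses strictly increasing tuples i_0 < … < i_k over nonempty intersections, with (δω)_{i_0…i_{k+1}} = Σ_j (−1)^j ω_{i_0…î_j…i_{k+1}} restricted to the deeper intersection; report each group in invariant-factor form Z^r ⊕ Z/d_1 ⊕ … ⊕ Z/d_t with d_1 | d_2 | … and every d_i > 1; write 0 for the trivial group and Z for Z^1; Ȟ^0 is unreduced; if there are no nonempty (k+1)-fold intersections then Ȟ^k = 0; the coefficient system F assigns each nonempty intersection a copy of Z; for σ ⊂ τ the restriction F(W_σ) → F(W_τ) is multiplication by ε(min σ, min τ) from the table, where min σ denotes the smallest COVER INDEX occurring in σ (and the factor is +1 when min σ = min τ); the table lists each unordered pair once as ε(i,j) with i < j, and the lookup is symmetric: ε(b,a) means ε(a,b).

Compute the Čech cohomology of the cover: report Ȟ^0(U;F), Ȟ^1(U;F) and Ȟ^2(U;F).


Ȟ^0 ≅ Z, Ȟ^1 ≅ Z and Ȟ^2 ≅ 0

nerve of the cover:
  W12={q5} W15={q6} W23={q1} W34={q4} W45={q8}
C dims 5,5; δ0: rk 4, SNF 1^4
Ȟ^0 = (5 − 4) − 0 = 1, so Ȟ^0 ≅ Z
Ȟ^1 = (5 − 0) − 4 = 1, so Ȟ^1 ≅ Z
Ȟ^2 = (0 − 0) − 0 = 0, so Ȟ^2 ≅ 0


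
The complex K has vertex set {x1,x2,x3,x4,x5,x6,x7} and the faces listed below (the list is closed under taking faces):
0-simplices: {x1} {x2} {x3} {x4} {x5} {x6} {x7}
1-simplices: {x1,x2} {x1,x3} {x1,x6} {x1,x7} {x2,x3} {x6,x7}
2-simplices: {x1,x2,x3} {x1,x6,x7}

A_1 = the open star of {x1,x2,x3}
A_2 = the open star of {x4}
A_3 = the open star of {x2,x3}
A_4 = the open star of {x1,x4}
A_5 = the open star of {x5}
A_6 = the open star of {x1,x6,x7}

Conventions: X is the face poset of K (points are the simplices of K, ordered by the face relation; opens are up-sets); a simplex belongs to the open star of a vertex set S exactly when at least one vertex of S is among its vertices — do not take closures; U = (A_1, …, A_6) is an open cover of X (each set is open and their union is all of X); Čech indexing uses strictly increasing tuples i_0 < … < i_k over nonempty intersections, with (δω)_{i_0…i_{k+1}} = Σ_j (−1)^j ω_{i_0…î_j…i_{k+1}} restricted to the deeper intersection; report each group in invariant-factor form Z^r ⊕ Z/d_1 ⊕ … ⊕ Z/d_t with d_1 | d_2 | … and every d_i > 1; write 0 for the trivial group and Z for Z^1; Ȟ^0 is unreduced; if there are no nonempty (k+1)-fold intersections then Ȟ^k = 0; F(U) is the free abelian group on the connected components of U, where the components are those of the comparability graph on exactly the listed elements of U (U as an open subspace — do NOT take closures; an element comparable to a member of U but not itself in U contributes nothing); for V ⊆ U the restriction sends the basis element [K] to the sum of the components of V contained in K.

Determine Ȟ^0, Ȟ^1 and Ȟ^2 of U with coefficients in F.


Ȟ^0(U;F) ≅ Z^3, Ȟ^1(U;F) ≅ 0 and Ȟ^2(U;F) ≅ 0

nonempty overlaps:
  A1={{x1},{x2},{x3},{x1,x2},{x1,x3},{x1,x6},{x1,x7},{x2,x3},{x1,x2,x3},{x1,x6,x7}} A2={{x4}} A3={{x2},{x3},{x1,x2},{x1,x3},{x2,x3},{x1,x2,x3}} A4={{x1},{x4},{x1,x2},{x1,x3},{x1,x6},{x1,x7},{x1,x2,x3},{x1,x6,x7}} A5={{x5}} A6={{x1},{x6},{x7},{x1,x2},{x1,x3},{x1,x6},{x1,x7},{x6,x7},{x1,x2,x3},{x1,x6,x7}}
  A13={{x2},{x3},{x1,x2},{x1,x3},{x2,x3},{x1,x2,x3}} A14={{x1},{x1,x2},{x1,x3},{x1,x6},{x1,x7},{x1,x2,x3},{x1,x6,x7}} A16={{x1},{x1,x2},{x1,x3},{x1,x6},{x1,x7},{x1,x2,x3},{x1,x6,x7}} A24={{x4}} A34={{x1,x2},{x1,x3},{x1,x2,x3}} A36={{x1,x2},{x1,x3},{x1,x2,x3}} A46={{x1},{x1,x2},{x1,x3},{x1,x6},{x1,x7},{x1,x2,x3},{x1,x6,x7}}
  A134={{x1,x2},{x1,x3},{x1,x2,x3}} A136={{x1,x2},{x1,x3},{x1,x2,x3}} A146={{x1},{x1,x2},{x1,x3},{x1,x6},{x1,x7},{x1,x2,x3},{x1,x6,x7}} A346={{x1,x2},{x1,x3},{x1,x2,x3}}
  A1346={{x1,x2},{x1,x3},{x1,x2,x3}}
components per intersection:
  A1: {{x1},{x2},{x3},{x1,x2},{x1,x3},{x1,x6},{x1,x7},{x2,x3},{x1,x2,x3},{x1,x6,x7}}
  A2: {{x4}}
  A3: {{x2},{x3},{x1,x2},{x1,x3},{x2,x3},{x1,x2,x3}}
  A4: {{x1},{x1,x2},{x1,x3},{x1,x6},{x1,x7},{x1,x2,x3},{x1,x6,x7}} {{x4}}
  A5: {{x5}}
  A6: {{x1},{x6},{x7},{x1,x2},{x1,x3},{x1,x6},{x1,x7},{x6,x7},{x1,x2,x3},{x1,x6,x7}}
  A13: {{x2},{x3},{x1,x2},{x1,x3},{x2,x3},{x1,x2,x3}}
  A14: {{x1},{x1,x2},{x1,x3},{x1,x6},{x1,x7},{x1,x2,x3},{x1,x6,x7}}
  A16: {{x1},{x1,x2},{x1,x3},{x1,x6},{x1,x7},{x1,x2,x3},{x1,x6,x7}}
  A24: {{x4}}
  A34: {{x1,x2},{x1,x3},{x1,x2,x3}}
  A36: {{x1,x2},{x1,x3},{x1,x2,x3}}
  A46: {{x1},{x1,x2},{x1,x3},{x1,x6},{x1,x7},{x1,x2,x3},{x1,x6,x7}}
  A134: {{x1,x2},{x1,x3},{x1,x2,x3}}
  A136: {{x1,x2},{x1,x3},{x1,x2,x3}}
  A146: {{x1},{x1,x2},{x1,x3},{x1,x6},{x1,x7},{x1,x2,x3},{x1,x6,x7}}
  A346: {{x1,x2},{x1,x3},{x1,x2,x3}}
  A1346: {{x1,x2},{x1,x3},{x1,x2,x3}}
C dims 7,7,4,1; δ0: rk 4, SNF 1^4; δ1: rk 3, SNF 1^3; δ2: rk 1, SNF 1^1
degree 0: 7−4−0 = 3 → Ȟ^0 ≅ Z^3
degree 1: 7−3−4 = 0 → Ȟ^1 ≅ 0
degree 2: 4−1−3 = 0 → Ȟ^2 ≅ 0


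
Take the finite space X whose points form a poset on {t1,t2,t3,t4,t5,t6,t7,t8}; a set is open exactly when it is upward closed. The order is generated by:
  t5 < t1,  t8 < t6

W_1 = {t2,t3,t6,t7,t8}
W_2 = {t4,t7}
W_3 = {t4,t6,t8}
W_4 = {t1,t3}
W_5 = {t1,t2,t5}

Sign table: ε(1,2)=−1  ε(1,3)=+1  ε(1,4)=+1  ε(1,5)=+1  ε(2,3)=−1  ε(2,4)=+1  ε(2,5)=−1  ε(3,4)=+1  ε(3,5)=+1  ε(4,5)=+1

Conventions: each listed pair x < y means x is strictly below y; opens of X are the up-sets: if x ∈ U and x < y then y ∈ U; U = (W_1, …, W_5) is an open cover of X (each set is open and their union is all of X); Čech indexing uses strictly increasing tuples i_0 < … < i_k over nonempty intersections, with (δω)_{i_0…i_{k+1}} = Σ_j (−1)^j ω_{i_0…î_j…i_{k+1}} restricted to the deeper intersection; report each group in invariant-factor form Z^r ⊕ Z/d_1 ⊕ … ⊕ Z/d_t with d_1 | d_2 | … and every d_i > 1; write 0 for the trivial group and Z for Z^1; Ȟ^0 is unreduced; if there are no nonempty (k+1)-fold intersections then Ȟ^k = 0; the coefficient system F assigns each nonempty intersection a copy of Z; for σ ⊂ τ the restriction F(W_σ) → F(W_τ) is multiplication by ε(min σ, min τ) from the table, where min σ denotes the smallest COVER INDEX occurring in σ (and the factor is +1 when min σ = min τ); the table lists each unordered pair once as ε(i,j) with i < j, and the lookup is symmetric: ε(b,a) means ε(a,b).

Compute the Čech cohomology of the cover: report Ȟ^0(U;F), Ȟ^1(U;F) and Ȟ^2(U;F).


nonempty intersections:
  W12={t7} W13={t6,t8} W14={t3} W15={t2} W23={t4} W45={t1}
C dims 5,6; δ0: rk 4, SNF 1^4
Ȟ^0: (5−4)−0=1 ⇒ Z
Ȟ^1: (6−0)−4=2 ⇒ Z^2
Ȟ^2: (0−0)−0=0 ⇒ 0

Ȟ^0 ≅ Z,  Ȟ^1 ≅ Z^2,  Ȟ^2 ≅ 0
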